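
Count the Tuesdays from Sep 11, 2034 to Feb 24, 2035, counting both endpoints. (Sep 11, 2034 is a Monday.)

24

Sep 11, 2034 is a Monday; the first Tuesday on or after it is Sep 12, 2034 (1 day later).
From Sep 12, 2034 to Feb 24, 2035: 18 + 31 + 30 + 31 + 31 + 24 = 165 days (rest of Sep, Oct, Nov, Dec, Jan, Feb).
165 ÷ 7 = 23 full weeks with remainder 4, so 23 more Tuesdays after the first → 24.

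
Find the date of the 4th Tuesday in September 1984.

25 September 1984

September 1984 begins on a Saturday, so the first Tuesday is September 4 (3 days later).
The 4th Tuesday is 3 weeks later: 4 + 21 = 25.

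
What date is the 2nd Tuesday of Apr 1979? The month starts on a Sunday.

Apr 10, 1979

Apr 1979 begins on a Sunday, so the first Tuesday is Apr 3 (2 days later).
The 2nd Tuesday is 1 weeks later: 3 + 7 = 10.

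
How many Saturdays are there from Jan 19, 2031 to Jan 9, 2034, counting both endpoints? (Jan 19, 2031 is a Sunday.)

155

Jan 19, 2031 is a Sunday; the first Saturday on or after it is Jan 25, 2031 (6 days later).
From Jan 25, 2031 to Jan 9, 2034: 340 + 366 + 365 + 9 = 1080 days (rest of 2031, 2032, 2033, to Jan 9, 2034 in 2034).
1080 ÷ 7 = 154 full weeks with remainder 2, so 154 more Saturdays after the first → 155.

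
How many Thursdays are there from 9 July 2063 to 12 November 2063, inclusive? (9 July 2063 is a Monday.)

9 July 2063 is a Monday; the first Thursday on or after it is 12 July 2063 (3 days later).
From 12 July 2063 to 12 November 2063: 19 + 31 + 30 + 31 + 12 = 123 days (rest of July, August, September, October, November).
123 ÷ 7 = 17 full weeks with remainder 4, so 17 more Thursdays after the first → 18.

18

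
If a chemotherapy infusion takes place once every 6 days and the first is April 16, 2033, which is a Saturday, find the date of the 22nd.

The 22nd occurrence is 21 intervals after the first: 21 × 6 = 126 days after April 16, 2033.
April has 30 days — 14 days to the end of April leaves 112.
May has 31 days (81 left).
June has 30 days (51 left).
July has 31 days (20 left).
20 days into August → August 20, 2033.

August 20, 2033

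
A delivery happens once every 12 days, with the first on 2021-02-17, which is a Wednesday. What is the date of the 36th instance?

2022-04-13

The 36th occurrence is 35 intervals after the first: 35 × 12 = 420 days after 2021-02-17.
February has 28 days — 11 days to the end of February leaves 409.
From end of February to end of 2021 is 306 days (103 left).
January has 31 days (72 left).
February has 28 days (44 left).
March has 31 days (13 left).
13 days into April → 2022-04-13.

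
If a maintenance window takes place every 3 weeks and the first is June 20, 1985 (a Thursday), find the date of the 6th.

October 3, 1985

The 6th occurrence is 5 intervals after the first: 5 × 21 = 105 days after June 20, 1985.
June has 30 days — 10 days to the end of June leaves 95.
July has 31 days (64 left).
August has 31 days (33 left).
September has 30 days (3 left).
3 days into October → October 3, 1985.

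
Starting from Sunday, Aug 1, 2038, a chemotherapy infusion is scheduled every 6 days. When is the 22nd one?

Dec 5, 2038

The 22nd occurrence is 21 intervals after the first: 21 × 6 = 126 days after Aug 1, 2038.
Aug has 31 days — 30 days to the end of Aug leaves 96.
Sep has 30 days (66 left).
Oct has 31 days (35 left).
Nov has 30 days (5 left).
5 days into Dec → Dec 5, 2038.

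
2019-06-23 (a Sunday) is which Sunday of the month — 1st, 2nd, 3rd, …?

Day 23 falls in week ⌈23/7⌉ of the month.
Days 1–7 hold the 1st Sunday, 8–14 the 2nd, 15–21 the 3rd, 22–28 the 4th, 29–31 the 5th.
23 is in the range for the 4th.

4th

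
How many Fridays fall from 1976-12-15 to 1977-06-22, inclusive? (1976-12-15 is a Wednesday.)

27

1976-12-15 is a Wednesday; the first Friday on or after it is 1976-12-17 (2 days later).
From 1976-12-17 to 1977-06-22: 14 + 31 + 28 + 31 + 30 + 31 + 22 = 187 days (rest of December, January, February, March, April, May, June).
187 ÷ 7 = 26 full weeks with remainder 5, so 26 more Fridays after the first → 27.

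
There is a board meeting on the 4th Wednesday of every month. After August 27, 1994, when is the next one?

September 28, 1994

August 1994 starts on a Monday; its first Wednesday is the 3rd, so the 4th Wednesday is the 24th — August 24, 1994.
That is not after August 27, 1994, so look at September 1994.
September 1994 starts on a Thursday; its first Wednesday is the 7th, so the 4th Wednesday is the 28th — September 28, 1994.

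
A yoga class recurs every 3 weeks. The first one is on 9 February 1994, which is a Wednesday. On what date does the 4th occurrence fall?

13 April 1994

The 4th occurrence is 3 intervals after the first: 3 × 21 = 63 days after 9 February 1994.
February has 28 days — 19 days to the end of February leaves 44.
March has 31 days (13 left).
13 days into April → 13 April 1994.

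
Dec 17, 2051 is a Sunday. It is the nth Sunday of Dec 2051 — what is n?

3rd

Day 17 falls in week ⌈17/7⌉ of the month.
Days 1–7 hold the 1st Sunday, 8–14 the 2nd, 15–21 the 3rd, 22–28 the 4th, 29–31 the 5th.
17 is in the range for the 3rd.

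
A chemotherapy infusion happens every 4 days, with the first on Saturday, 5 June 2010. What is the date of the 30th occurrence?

29 September 2010

The 30th occurrence is 29 intervals after the first: 29 × 4 = 116 days after 5 June 2010.
June has 30 days — 25 days to the end of June leaves 91.
July has 31 days (60 left).
August has 31 days (29 left).
29 days into September → 29 September 2010.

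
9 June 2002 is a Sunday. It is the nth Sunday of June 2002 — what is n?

Day 9 falls in week ⌈9/7⌉ of the month.
Days 1–7 hold the 1st Sunday, 8–14 the 2nd, 15–21 the 3rd, 22–28 the 4th, 29–31 the 5th.
9 is in the range for the 2nd.

2nd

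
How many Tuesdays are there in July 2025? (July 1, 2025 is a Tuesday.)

July 1, 2025 is a Tuesday; the first Tuesday on or after it is July 1, 2025.
From July 1, 2025 to July 31, 2025 is 31 − 1 = 30 days.
30 ÷ 7 = 4 full weeks with remainder 2, so 4 more Tuesdays after the first → 5.

5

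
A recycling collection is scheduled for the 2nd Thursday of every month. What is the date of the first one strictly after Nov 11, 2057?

Nov 2057 starts on a Thursday; its first Thursday is the 1st, so the 2nd Thursday is the 8th — Nov 8, 2057.
That is not after Nov 11, 2057, so look at Dec 2057.
Dec 2057 starts on a Saturday; its first Thursday is the 6th, so the 2nd Thursday is the 13th — Dec 13, 2057.

Dec 13, 2057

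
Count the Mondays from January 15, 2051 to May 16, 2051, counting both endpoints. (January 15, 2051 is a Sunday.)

January 15, 2051 is a Sunday; the first Monday on or after it is January 16, 2051 (1 day later).
From January 16, 2051 to May 16, 2051: 15 + 28 + 31 + 30 + 16 = 120 days (rest of January, February, March, April, May).
120 ÷ 7 = 17 full weeks with remainder 1, so 17 more Mondays after the first → 18.

18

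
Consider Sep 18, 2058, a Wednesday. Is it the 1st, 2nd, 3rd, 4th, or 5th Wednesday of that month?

3rd

Day 18 falls in week ⌈18/7⌉ of the month.
Days 1–7 hold the 1st Wednesday, 8–14 the 2nd, 15–21 the 3rd, 22–28 the 4th, 29–31 the 5th.
18 is in the range for the 3rd.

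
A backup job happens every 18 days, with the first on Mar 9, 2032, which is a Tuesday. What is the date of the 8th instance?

Jul 13, 2032

The 8th occurrence is 7 intervals after the first: 7 × 18 = 126 days after Mar 9, 2032.
Mar has 31 days — 22 days to the end of Mar leaves 104.
Apr has 30 days (74 left).
May has 31 days (43 left).
Jun has 30 days (13 left).
13 days into Jul → Jul 13, 2032.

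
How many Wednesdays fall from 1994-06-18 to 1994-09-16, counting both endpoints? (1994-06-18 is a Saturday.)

13

1994-06-18 is a Saturday; the first Wednesday on or after it is 1994-06-22 (4 days later).
From 1994-06-22 to 1994-09-16: 8 + 31 + 31 + 16 = 86 days (rest of June, July, August, September).
86 ÷ 7 = 12 full weeks with remainder 2, so 12 more Wednesdays after the first → 13.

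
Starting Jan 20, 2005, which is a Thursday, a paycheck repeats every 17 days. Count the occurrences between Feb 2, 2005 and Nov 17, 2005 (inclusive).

Occurrences land 17·i days after Jan 20, 2005 for i = 0, 1, 2, …
Feb 2, 2005 is 13 days after the start; 13 ÷ 17 = 0 remainder 13; since the remainder is 13, round up to i = 1. First occurrence in the window: #2 on Feb 6, 2005 (1×17 = 17 days in).
Nov 17, 2005 is 301 days after the start; 301 ÷ 17 = 17 remainder 12. Last occurrence in the window: #18 on Nov 5, 2005.
Occurrences #2 through #18: 17 in total.

17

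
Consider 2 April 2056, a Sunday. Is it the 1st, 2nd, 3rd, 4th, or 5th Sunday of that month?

1st

Day 2 falls in week ⌈2/7⌉ of the month.
Days 1–7 hold the 1st Sunday, 8–14 the 2nd, 15–21 the 3rd, 22–28 the 4th, 29–31 the 5th.
2 is in the range for the 1st.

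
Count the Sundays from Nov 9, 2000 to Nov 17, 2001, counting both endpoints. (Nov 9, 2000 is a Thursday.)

53

Nov 9, 2000 is a Thursday; the first Sunday on or after it is Nov 12, 2000 (3 days later).
From Nov 12, 2000 to Nov 17, 2001: 49 + 321 = 370 days (rest of 2000, to Nov 17, 2001 in 2001).
370 ÷ 7 = 52 full weeks with remainder 6, so 52 more Sundays after the first → 53.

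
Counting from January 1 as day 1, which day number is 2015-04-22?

Days in months before April: 31 + 28 + 31 = 90.
Plus 22 days into April → day 112.

112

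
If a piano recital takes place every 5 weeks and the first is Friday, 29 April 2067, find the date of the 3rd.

8 July 2067

The 3rd occurrence is 2 intervals after the first: 2 × 35 = 70 days after 29 April 2067.
April has 30 days — 1 day to the end of April leaves 69.
May has 31 days (38 left).
June has 30 days (8 left).
8 days into July → 8 July 2067.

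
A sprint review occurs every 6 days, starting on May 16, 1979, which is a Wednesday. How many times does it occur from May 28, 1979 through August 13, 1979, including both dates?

Occurrences land 6·i days after May 16, 1979 for i = 0, 1, 2, …
May 28, 1979 is 12 days after the start; 12 ÷ 6 = 2 remainder 0. First occurrence in the window: #3 on May 28, 1979 (2×6 = 12 days in).
August 13, 1979 is 89 days after the start; 89 ÷ 6 = 14 remainder 5. Last occurrence in the window: #15 on August 8, 1979.
Occurrences #3 through #15: 13 in total.

13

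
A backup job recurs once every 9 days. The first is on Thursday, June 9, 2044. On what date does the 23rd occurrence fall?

December 24, 2044

The 23rd occurrence is 22 intervals after the first: 22 × 9 = 198 days after June 9, 2044.
June has 30 days — 21 days to the end of June leaves 177.
July has 31 days (146 left).
August has 31 days (115 left).
September has 30 days (85 left).
October has 31 days (54 left).
November has 30 days (24 left).
24 days into December → December 24, 2044.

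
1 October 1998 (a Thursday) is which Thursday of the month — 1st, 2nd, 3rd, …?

1st

Day 1 falls in week ⌈1/7⌉ of the month.
Days 1–7 hold the 1st Thursday, 8–14 the 2nd, 15–21 the 3rd, 22–28 the 4th, 29–31 the 5th.
1 is in the range for the 1st.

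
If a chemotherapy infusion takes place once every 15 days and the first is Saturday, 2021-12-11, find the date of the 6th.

The 6th occurrence is 5 intervals after the first: 5 × 15 = 75 days after 2021-12-11.
December has 31 days — 20 days to the end of December leaves 55.
January has 31 days (24 left).
24 days into February → 2022-02-24.

2022-02-24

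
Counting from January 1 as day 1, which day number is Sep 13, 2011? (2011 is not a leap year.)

Days in months before Sep: 31 + 28 + 31 + 30 + 31 + 30 + 31 + 31 = 243.
Plus 13 days into Sep → day 256.

256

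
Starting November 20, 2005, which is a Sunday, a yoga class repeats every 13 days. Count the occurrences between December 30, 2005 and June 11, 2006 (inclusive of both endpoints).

Occurrences land 13·i days after November 20, 2005 for i = 0, 1, 2, …
December 30, 2005 is 40 days after the start; 40 ÷ 13 = 3 remainder 1; since the remainder is 1, round up to i = 4. First occurrence in the window: #5 on January 11, 2006 (4×13 = 52 days in).
June 11, 2006 is 203 days after the start; 203 ÷ 13 = 15 remainder 8. Last occurrence in the window: #16 on June 3, 2006.
Occurrences #5 through #16: 12 in total.

12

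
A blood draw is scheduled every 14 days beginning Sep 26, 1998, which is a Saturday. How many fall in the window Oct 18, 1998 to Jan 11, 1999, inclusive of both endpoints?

Occurrences land 14·i days after Sep 26, 1998 for i = 0, 1, 2, …
Oct 18, 1998 is 22 days after the start; 22 ÷ 14 = 1 remainder 8; since the remainder is 8, round up to i = 2. First occurrence in the window: #3 on Oct 24, 1998 (2×14 = 28 days in).
Jan 11, 1999 is 107 days after the start; 107 ÷ 14 = 7 remainder 9. Last occurrence in the window: #8 on Jan 2, 1999.
Occurrences #3 through #8: 6 in total.

6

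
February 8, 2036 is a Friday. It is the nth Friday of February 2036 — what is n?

2nd

Day 8 falls in week ⌈8/7⌉ of the month.
Days 1–7 hold the 1st Friday, 8–14 the 2nd, 15–21 the 3rd, 22–28 the 4th, 29–31 the 5th.
8 is in the range for the 2nd.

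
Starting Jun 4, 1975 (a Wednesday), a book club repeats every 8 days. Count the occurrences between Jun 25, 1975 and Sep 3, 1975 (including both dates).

9

Occurrences land 8·i days after Jun 4, 1975 for i = 0, 1, 2, …
Jun 25, 1975 is 21 days after the start; 21 ÷ 8 = 2 remainder 5; since the remainder is 5, round up to i = 3. First occurrence in the window: #4 on Jun 28, 1975 (3×8 = 24 days in).
Sep 3, 1975 is 91 days after the start; 91 ÷ 8 = 11 remainder 3. Last occurrence in the window: #12 on Aug 31, 1975.
Occurrences #4 through #12: 9 in total.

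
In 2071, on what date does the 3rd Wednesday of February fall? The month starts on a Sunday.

February 2071 begins on a Sunday, so the first Wednesday is February 4 (3 days later).
The 3rd Wednesday is 2 weeks later: 4 + 14 = 18.

2071-02-18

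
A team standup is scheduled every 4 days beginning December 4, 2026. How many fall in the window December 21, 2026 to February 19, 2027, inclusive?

Occurrences land 4·i days after December 4, 2026 for i = 0, 1, 2, …
December 21, 2026 is 17 days after the start; 17 ÷ 4 = 4 remainder 1; since the remainder is 1, round up to i = 5. First occurrence in the window: #6 on December 24, 2026 (5×4 = 20 days in).
February 19, 2027 is 77 days after the start; 77 ÷ 4 = 19 remainder 1. Last occurrence in the window: #20 on February 18, 2027.
Occurrences #6 through #20: 15 in total.

15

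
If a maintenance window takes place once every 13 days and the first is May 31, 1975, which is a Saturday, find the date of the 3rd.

Jun 26, 1975

The 3rd occurrence is 2 intervals after the first: 2 × 13 = 26 days after May 31, 1975.
May has 31 days — 0 days to the end of May leaves 26.
26 days into Jun → Jun 26, 1975.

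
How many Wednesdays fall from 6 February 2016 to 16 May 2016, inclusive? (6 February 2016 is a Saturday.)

14

6 February 2016 is a Saturday; the first Wednesday on or after it is 10 February 2016 (4 days later).
From 10 February 2016 to 16 May 2016: 19 + 31 + 30 + 16 = 96 days (rest of February, March, April, May).
96 ÷ 7 = 13 full weeks with remainder 5, so 13 more Wednesdays after the first → 14.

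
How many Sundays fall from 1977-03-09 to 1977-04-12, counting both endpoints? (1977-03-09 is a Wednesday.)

5

1977-03-09 is a Wednesday; the first Sunday on or after it is 1977-03-13 (4 days later).
From 1977-03-13 to 1977-04-12: 18 + 12 = 30 days (rest of March, April).
30 ÷ 7 = 4 full weeks with remainder 2, so 4 more Sundays after the first → 5.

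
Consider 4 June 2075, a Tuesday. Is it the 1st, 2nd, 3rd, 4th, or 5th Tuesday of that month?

Day 4 falls in week ⌈4/7⌉ of the month.
Days 1–7 hold the 1st Tuesday, 8–14 the 2nd, 15–21 the 3rd, 22–28 the 4th, 29–31 the 5th.
4 is in the range for the 1st.

1st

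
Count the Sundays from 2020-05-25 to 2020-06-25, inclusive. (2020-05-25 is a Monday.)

4

2020-05-25 is a Monday; the first Sunday on or after it is 2020-05-31 (6 days later).
From 2020-05-31 to 2020-06-25: 0 + 25 = 25 days (rest of May, June).
25 ÷ 7 = 3 full weeks with remainder 4, so 3 more Sundays after the first → 4.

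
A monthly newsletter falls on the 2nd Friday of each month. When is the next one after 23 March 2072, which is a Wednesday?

8 April 2072

March 2072 starts on a Tuesday; its first Friday is the 4th, so the 2nd Friday is the 11th — 11 March 2072.
That is not after 23 March 2072, so look at April 2072.
April 2072 starts on a Friday; its first Friday is the 1st, so the 2nd Friday is the 8th — 8 April 2072.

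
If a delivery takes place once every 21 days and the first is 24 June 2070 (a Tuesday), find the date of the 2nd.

The 2nd occurrence is 1 interval after the first: 1 × 21 = 21 days after 24 June 2070.
June has 30 days — 6 days to the end of June leaves 15.
15 days into July → 15 July 2070.

15 July 2070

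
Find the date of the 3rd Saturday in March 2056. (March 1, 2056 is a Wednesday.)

2056-03-18

March 2056 begins on a Wednesday, so the first Saturday is March 4 (3 days later).
The 3rd Saturday is 2 weeks later: 4 + 14 = 18.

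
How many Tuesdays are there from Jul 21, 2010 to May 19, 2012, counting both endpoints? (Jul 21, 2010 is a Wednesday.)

Jul 21, 2010 is a Wednesday; the first Tuesday on or after it is Jul 27, 2010 (6 days later).
From Jul 27, 2010 to May 19, 2012: 157 + 365 + 140 = 662 days (rest of 2010, 2011, to May 19, 2012 in 2012).
662 ÷ 7 = 94 full weeks with remainder 4, so 94 more Tuesdays after the first → 95.

95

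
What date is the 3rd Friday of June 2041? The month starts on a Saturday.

2041-06-21

June 2041 begins on a Saturday, so the first Friday is June 7 (6 days later).
The 3rd Friday is 2 weeks later: 7 + 14 = 21.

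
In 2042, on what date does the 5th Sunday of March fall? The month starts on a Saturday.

March 2042 begins on a Saturday, so the first Sunday is March 2 (1 day later).
The 5th Sunday is 4 weeks later: 2 + 28 = 30.

30 March 2042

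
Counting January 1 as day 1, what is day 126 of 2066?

6 May 2066

January has 31 days (126 − 31 = 95 remain).
February has 28 days (95 − 28 = 67 remain).
March has 31 days (67 − 31 = 36 remain).
April has 30 days (36 − 30 = 6 remain).
6 into May → May 6.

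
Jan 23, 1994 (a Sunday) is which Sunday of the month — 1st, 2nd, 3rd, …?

Day 23 falls in week ⌈23/7⌉ of the month.
Days 1–7 hold the 1st Sunday, 8–14 the 2nd, 15–21 the 3rd, 22–28 the 4th, 29–31 the 5th.
23 is in the range for the 4th.

4th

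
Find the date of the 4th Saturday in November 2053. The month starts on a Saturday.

November 2053 begins on a Saturday, so the first Saturday is November 1.
The 4th Saturday is 3 weeks later: 1 + 21 = 22.

22 November 2053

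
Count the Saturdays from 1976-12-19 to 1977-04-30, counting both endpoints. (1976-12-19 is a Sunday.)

19

1976-12-19 is a Sunday; the first Saturday on or after it is 1976-12-25 (6 days later).
From 1976-12-25 to 1977-04-30: 6 + 31 + 28 + 31 + 30 = 126 days (rest of December, January, February, March, April).
126 ÷ 7 = 18 full weeks with remainder 0, so 18 more Saturdays after the first → 19.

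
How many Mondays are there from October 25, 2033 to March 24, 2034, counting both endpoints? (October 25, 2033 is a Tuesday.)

October 25, 2033 is a Tuesday; the first Monday on or after it is October 31, 2033 (6 days later).
From October 31, 2033 to March 24, 2034: 0 + 30 + 31 + 31 + 28 + 24 = 144 days (rest of October, November, December, January, February, March).
144 ÷ 7 = 20 full weeks with remainder 4, so 20 more Mondays after the first → 21.

21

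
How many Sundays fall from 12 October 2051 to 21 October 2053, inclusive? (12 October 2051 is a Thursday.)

12 October 2051 is a Thursday; the first Sunday on or after it is 15 October 2051 (3 days later).
From 15 October 2051 to 21 October 2053: 77 + 366 + 294 = 737 days (rest of 2051, 2052, to 21 October 2053 in 2053).
737 ÷ 7 = 105 full weeks with remainder 2, so 105 more Sundays after the first → 106.

106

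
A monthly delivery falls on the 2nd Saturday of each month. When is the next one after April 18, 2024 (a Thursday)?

May 11, 2024

April 2024 starts on a Monday; its first Saturday is the 6th, so the 2nd Saturday is the 13th — April 13, 2024.
That is not after April 18, 2024, so look at May 2024.
May 2024 starts on a Wednesday; its first Saturday is the 4th, so the 2nd Saturday is the 11th — May 11, 2024.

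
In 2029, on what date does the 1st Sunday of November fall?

The first Sunday of November 2029 is November 4.

4 November 2029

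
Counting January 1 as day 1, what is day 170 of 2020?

18 June 2020

January has 31 days (170 − 31 = 139 remain).
February has 29 days (139 − 29 = 110 remain).
March has 31 days (110 − 31 = 79 remain).
April has 30 days (79 − 30 = 49 remain).
May has 31 days (49 − 31 = 18 remain).
18 into June → June 18.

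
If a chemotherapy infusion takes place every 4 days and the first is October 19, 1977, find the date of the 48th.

April 25, 1978

The 48th occurrence is 47 intervals after the first: 47 × 4 = 188 days after October 19, 1977.
October has 31 days — 12 days to the end of October leaves 176.
November has 30 days (146 left).
December has 31 days (115 left).
January has 31 days (84 left).
February has 28 days (56 left).
March has 31 days (25 left).
25 days into April → April 25, 1978.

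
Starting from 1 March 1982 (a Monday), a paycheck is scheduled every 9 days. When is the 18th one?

The 18th occurrence is 17 intervals after the first: 17 × 9 = 153 days after 1 March 1982.
March has 31 days — 30 days to the end of March leaves 123.
April has 30 days (93 left).
May has 31 days (62 left).
June has 30 days (32 left).
July has 31 days (1 left).
1 day into August → 1 August 1982.

1 August 1982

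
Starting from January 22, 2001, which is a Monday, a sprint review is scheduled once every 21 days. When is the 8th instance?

June 18, 2001

The 8th occurrence is 7 intervals after the first: 7 × 21 = 147 days after January 22, 2001.
January has 31 days — 9 days to the end of January leaves 138.
February has 28 days (110 left).
March has 31 days (79 left).
April has 30 days (49 left).
May has 31 days (18 left).
18 days into June → June 18, 2001.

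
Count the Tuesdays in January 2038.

January 1, 2038 is a Friday; the first Tuesday on or after it is January 5, 2038 (4 days later).
From January 5, 2038 to January 31, 2038 is 31 − 5 = 26 days.
26 ÷ 7 = 3 full weeks with remainder 5, so 3 more Tuesdays after the first → 4.

4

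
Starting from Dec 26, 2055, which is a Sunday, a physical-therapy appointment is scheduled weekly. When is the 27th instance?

The 27th occurrence is 26 intervals after the first: 26 × 7 = 182 days after Dec 26, 2055.
Dec has 31 days — 5 days to the end of Dec leaves 177.
Jan has 31 days (146 left).
Feb has 29 days (117 left).
Mar has 31 days (86 left).
Apr has 30 days (56 left).
May has 31 days (25 left).
25 days into Jun → Jun 25, 2056.

Jun 25, 2056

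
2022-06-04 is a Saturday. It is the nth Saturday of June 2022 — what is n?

1st

Day 4 falls in week ⌈4/7⌉ of the month.
Days 1–7 hold the 1st Saturday, 8–14 the 2nd, 15–21 the 3rd, 22–28 the 4th, 29–31 the 5th.
4 is in the range for the 1st.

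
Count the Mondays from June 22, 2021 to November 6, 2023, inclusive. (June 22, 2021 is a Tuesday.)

124

June 22, 2021 is a Tuesday; the first Monday on or after it is June 28, 2021 (6 days later).
From June 28, 2021 to November 6, 2023: 186 + 365 + 310 = 861 days (rest of 2021, 2022, to November 6, 2023 in 2023).
861 ÷ 7 = 123 full weeks with remainder 0, so 123 more Mondays after the first → 124.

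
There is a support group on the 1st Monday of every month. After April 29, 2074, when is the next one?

April 2074 starts on a Sunday, so its 1st Monday is April 2, 2074 (1 day in).
That is not after April 29, 2074, so look at May 2074.
May 2074 starts on a Tuesday, so its 1st Monday is May 7, 2074 (6 days in).

May 7, 2074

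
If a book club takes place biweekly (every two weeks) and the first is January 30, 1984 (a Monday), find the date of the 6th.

April 9, 1984

The 6th occurrence is 5 intervals after the first: 5 × 14 = 70 days after January 30, 1984.
January has 31 days — 1 day to the end of January leaves 69.
February has 29 days (40 left).
March has 31 days (9 left).
9 days into April → April 9, 1984.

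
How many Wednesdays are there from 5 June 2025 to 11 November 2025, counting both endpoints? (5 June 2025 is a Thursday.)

5 June 2025 is a Thursday; the first Wednesday on or after it is 11 June 2025 (6 days later).
From 11 June 2025 to 11 November 2025: 19 + 31 + 31 + 30 + 31 + 11 = 153 days (rest of June, July, August, September, October, November).
153 ÷ 7 = 21 full weeks with remainder 6, so 21 more Wednesdays after the first → 22.

22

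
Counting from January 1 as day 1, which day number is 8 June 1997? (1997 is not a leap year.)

159

Days in months before June: 31 + 28 + 31 + 30 + 31 = 151.
Plus 8 days into June → day 159.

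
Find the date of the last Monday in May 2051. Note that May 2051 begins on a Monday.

May 2051 begins on a Monday, so the first Monday is May 1.
May 2051 has 31 days. Adding weeks: 1, 8, 15, 22, 29 — the last one ≤ 31 is the 29th.

2051-05-29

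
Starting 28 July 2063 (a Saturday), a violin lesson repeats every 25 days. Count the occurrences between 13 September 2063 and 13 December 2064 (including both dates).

19

Occurrences land 25·i days after 28 July 2063 for i = 0, 1, 2, …
13 September 2063 is 47 days after the start; 47 ÷ 25 = 1 remainder 22; since the remainder is 22, round up to i = 2. First occurrence in the window: #3 on 16 September 2063 (2×25 = 50 days in).
13 December 2064 is 504 days after the start; 504 ÷ 25 = 20 remainder 4. Last occurrence in the window: #21 on 9 December 2064.
Occurrences #3 through #21: 19 in total.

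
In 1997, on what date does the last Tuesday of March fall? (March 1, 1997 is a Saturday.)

March 1997 begins on a Saturday, so the first Tuesday is March 4 (3 days later).
March 1997 has 31 days. Adding weeks: 4, 11, 18, 25 — the last one ≤ 31 is the 25th.

1997-03-25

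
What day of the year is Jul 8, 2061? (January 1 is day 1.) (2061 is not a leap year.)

189

Days in months before Jul: 31 + 28 + 31 + 30 + 31 + 30 = 181.
Plus 8 days into Jul → day 189.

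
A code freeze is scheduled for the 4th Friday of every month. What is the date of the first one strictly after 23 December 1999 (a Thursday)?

December 1999 starts on a Wednesday; its first Friday is the 3rd, so the 4th Friday is the 24th — 24 December 1999.
24 December 1999 is after 23 December 1999, so that is the next one.

24 December 1999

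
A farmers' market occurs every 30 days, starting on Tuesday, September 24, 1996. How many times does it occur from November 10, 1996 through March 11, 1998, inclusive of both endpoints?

16

Occurrences land 30·i days after September 24, 1996 for i = 0, 1, 2, …
November 10, 1996 is 47 days after the start; 47 ÷ 30 = 1 remainder 17; since the remainder is 17, round up to i = 2. First occurrence in the window: #3 on November 23, 1996 (2×30 = 60 days in).
March 11, 1998 is 533 days after the start; 533 ÷ 30 = 17 remainder 23. Last occurrence in the window: #18 on February 16, 1998.
Occurrences #3 through #18: 16 in total.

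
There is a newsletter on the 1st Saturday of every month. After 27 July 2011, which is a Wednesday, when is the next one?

6 August 2011

July 2011 starts on a Friday, so its 1st Saturday is 2 July 2011 (1 day in).
That is not after 27 July 2011, so look at August 2011.
August 2011 starts on a Monday, so its 1st Saturday is 6 August 2011 (5 days in).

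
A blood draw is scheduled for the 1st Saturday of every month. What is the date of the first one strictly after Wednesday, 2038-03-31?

2038-04-03

March 2038 starts on a Monday, so its 1st Saturday is 2038-03-06 (5 days in).
That is not after 2038-03-31, so look at April 2038.
April 2038 starts on a Thursday, so its 1st Saturday is 2038-04-03 (2 days in).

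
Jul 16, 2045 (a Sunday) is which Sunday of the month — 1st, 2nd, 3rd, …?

Day 16 falls in week ⌈16/7⌉ of the month.
Days 1–7 hold the 1st Sunday, 8–14 the 2nd, 15–21 the 3rd, 22–28 the 4th, 29–31 the 5th.
16 is in the range for the 3rd.

3rd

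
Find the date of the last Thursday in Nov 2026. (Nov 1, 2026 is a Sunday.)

Nov 2026 begins on a Sunday, so the first Thursday is Nov 5 (4 days later).
Nov 2026 has 30 days. Adding weeks: 5, 12, 19, 26 — the last one ≤ 30 is the 26th.

Nov 26, 2026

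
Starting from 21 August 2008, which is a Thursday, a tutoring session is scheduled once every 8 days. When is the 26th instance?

9 March 2009

The 26th occurrence is 25 intervals after the first: 25 × 8 = 200 days after 21 August 2008.
August has 31 days — 10 days to the end of August leaves 190.
September has 30 days (160 left).
October has 31 days (129 left).
November has 30 days (99 left).
December has 31 days (68 left).
January has 31 days (37 left).
February has 28 days (9 left).
9 days into March → 9 March 2009.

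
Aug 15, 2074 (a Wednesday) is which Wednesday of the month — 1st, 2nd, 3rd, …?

3rd

Day 15 falls in week ⌈15/7⌉ of the month.
Days 1–7 hold the 1st Wednesday, 8–14 the 2nd, 15–21 the 3rd, 22–28 the 4th, 29–31 the 5th.
15 is in the range for the 3rd.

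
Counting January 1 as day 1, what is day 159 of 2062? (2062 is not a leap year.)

Jun 8, 2062

Jan has 31 days (159 − 31 = 128 remain).
Feb has 28 days (128 − 28 = 100 remain).
Mar has 31 days (100 − 31 = 69 remain).
Apr has 30 days (69 − 30 = 39 remain).
May has 31 days (39 − 31 = 8 remain).
8 into Jun → Jun 8.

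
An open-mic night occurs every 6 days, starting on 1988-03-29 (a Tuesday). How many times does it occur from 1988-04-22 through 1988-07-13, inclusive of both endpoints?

14

Occurrences land 6·i days after 1988-03-29 for i = 0, 1, 2, …
1988-04-22 is 24 days after the start; 24 ÷ 6 = 4 remainder 0. First occurrence in the window: #5 on 1988-04-22 (4×6 = 24 days in).
1988-07-13 is 106 days after the start; 106 ÷ 6 = 17 remainder 4. Last occurrence in the window: #18 on 1988-07-09.
Occurrences #5 through #18: 14 in total.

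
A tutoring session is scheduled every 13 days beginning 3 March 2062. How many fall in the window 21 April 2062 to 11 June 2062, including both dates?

Occurrences land 13·i days after 3 March 2062 for i = 0, 1, 2, …
21 April 2062 is 49 days after the start; 49 ÷ 13 = 3 remainder 10; since the remainder is 10, round up to i = 4. First occurrence in the window: #5 on 24 April 2062 (4×13 = 52 days in).
11 June 2062 is 100 days after the start; 100 ÷ 13 = 7 remainder 9. Last occurrence in the window: #8 on 2 June 2062.
Occurrences #5 through #8: 4 in total.

4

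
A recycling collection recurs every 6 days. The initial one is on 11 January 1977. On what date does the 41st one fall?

8 September 1977

The 41st occurrence is 40 intervals after the first: 40 × 6 = 240 days after 11 January 1977.
January has 31 days — 20 days to the end of January leaves 220.
February has 28 days (192 left).
March has 31 days (161 left).
April has 30 days (131 left).
May has 31 days (100 left).
June has 30 days (70 left).
July has 31 days (39 left).
August has 31 days (8 left).
8 days into September → 8 September 1977.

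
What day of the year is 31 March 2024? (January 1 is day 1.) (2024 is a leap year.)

Days in months before March: 31 + 29 = 60.
Plus 31 days into March → day 91.

91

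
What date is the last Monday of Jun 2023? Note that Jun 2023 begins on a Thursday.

Jun 2023 begins on a Thursday, so the first Monday is Jun 5 (4 days later).
Jun 2023 has 30 days. Adding weeks: 5, 12, 19, 26 — the last one ≤ 30 is the 26th.

Jun 26, 2023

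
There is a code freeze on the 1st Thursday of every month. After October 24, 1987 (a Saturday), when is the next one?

October 1987 starts on a Thursday, so its 1st Thursday is October 1, 1987.
That is not after October 24, 1987, so look at November 1987.
November 1987 starts on a Sunday, so its 1st Thursday is November 5, 1987 (4 days in).

November 5, 1987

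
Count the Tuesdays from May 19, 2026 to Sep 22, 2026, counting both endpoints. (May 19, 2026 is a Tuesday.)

May 19, 2026 is a Tuesday; the first Tuesday on or after it is May 19, 2026.
From May 19, 2026 to Sep 22, 2026: 12 + 30 + 31 + 31 + 22 = 126 days (rest of May, Jun, Jul, Aug, Sep).
126 ÷ 7 = 18 full weeks with remainder 0, so 18 more Tuesdays after the first → 19.

19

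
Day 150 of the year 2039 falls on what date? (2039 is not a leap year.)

Jan has 31 days (150 − 31 = 119 remain).
Feb has 28 days (119 − 28 = 91 remain).
Mar has 31 days (91 − 31 = 60 remain).
Apr has 30 days (60 − 30 = 30 remain).
30 into May → May 30.

May 30, 2039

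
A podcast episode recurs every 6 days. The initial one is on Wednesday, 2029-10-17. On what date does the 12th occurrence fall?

2029-12-22

The 12th occurrence is 11 intervals after the first: 11 × 6 = 66 days after 2029-10-17.
October has 31 days — 14 days to the end of October leaves 52.
November has 30 days (22 left).
22 days into December → 2029-12-22.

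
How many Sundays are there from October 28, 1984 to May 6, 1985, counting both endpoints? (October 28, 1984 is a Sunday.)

28

October 28, 1984 is a Sunday; the first Sunday on or after it is October 28, 1984.
From October 28, 1984 to May 6, 1985: 3 + 30 + 31 + 31 + 28 + 31 + 30 + 6 = 190 days (rest of October, November, December, January, February, March, April, May).
190 ÷ 7 = 27 full weeks with remainder 1, so 27 more Sundays after the first → 28.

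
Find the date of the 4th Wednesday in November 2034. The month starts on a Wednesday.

November 2034 begins on a Wednesday, so the first Wednesday is November 1.
The 4th Wednesday is 3 weeks later: 1 + 21 = 22.

22 November 2034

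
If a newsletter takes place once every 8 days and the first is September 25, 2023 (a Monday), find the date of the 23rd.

The 23rd occurrence is 22 intervals after the first: 22 × 8 = 176 days after September 25, 2023.
September has 30 days — 5 days to the end of September leaves 171.
October has 31 days (140 left).
November has 30 days (110 left).
December has 31 days (79 left).
January has 31 days (48 left).
February has 29 days (19 left).
19 days into March → March 19, 2024.

March 19, 2024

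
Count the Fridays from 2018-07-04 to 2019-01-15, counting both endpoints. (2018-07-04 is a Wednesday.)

28

2018-07-04 is a Wednesday; the first Friday on or after it is 2018-07-06 (2 days later).
From 2018-07-06 to 2019-01-15: 25 + 31 + 30 + 31 + 30 + 31 + 15 = 193 days (rest of July, August, September, October, November, December, January).
193 ÷ 7 = 27 full weeks with remainder 4, so 27 more Fridays after the first → 28.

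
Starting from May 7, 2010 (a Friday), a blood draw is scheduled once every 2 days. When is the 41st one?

Jul 26, 2010

The 41st occurrence is 40 intervals after the first: 40 × 2 = 80 days after May 7, 2010.
May has 31 days — 24 days to the end of May leaves 56.
Jun has 30 days (26 left).
26 days into Jul → Jul 26, 2010.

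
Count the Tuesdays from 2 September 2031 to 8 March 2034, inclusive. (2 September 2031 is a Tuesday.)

2 September 2031 is a Tuesday; the first Tuesday on or after it is 2 September 2031.
From 2 September 2031 to 8 March 2034: 120 + 366 + 365 + 67 = 918 days (rest of 2031, 2032, 2033, to 8 March 2034 in 2034).
918 ÷ 7 = 131 full weeks with remainder 1, so 131 more Tuesdays after the first → 132.

132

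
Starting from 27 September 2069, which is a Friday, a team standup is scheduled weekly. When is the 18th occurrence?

24 January 2070

The 18th occurrence is 17 intervals after the first: 17 × 7 = 119 days after 27 September 2069.
September has 30 days — 3 days to the end of September leaves 116.
October has 31 days (85 left).
November has 30 days (55 left).
December has 31 days (24 left).
24 days into January → 24 January 2070.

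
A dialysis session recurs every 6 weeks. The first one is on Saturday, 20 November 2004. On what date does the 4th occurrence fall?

The 4th occurrence is 3 intervals after the first: 3 × 42 = 126 days after 20 November 2004.
November has 30 days — 10 days to the end of November leaves 116.
December has 31 days (85 left).
January has 31 days (54 left).
February has 28 days (26 left).
26 days into March → 26 March 2005.

26 March 2005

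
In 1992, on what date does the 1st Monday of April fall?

April 6, 1992

The first Monday of April 1992 is April 6.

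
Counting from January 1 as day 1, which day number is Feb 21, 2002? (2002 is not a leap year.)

52

Days in months before Feb: 31 = 31.
Plus 21 days into Feb → day 52.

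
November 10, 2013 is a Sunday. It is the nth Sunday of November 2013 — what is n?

Day 10 falls in week ⌈10/7⌉ of the month.
Days 1–7 hold the 1st Sunday, 8–14 the 2nd, 15–21 the 3rd, 22–28 the 4th, 29–31 the 5th.
10 is in the range for the 2nd.

2nd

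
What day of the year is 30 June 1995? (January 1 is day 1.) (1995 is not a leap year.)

Days in months before June: 31 + 28 + 31 + 30 + 31 = 151.
Plus 30 days into June → day 181.

181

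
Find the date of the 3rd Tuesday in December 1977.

20 December 1977

The first Tuesday of December 1977 is December 6.
The 3rd Tuesday is 2 weeks later: 6 + 14 = 20.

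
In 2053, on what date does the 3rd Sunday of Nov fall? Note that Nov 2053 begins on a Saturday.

Nov 2053 begins on a Saturday, so the first Sunday is Nov 2 (1 day later).
The 3rd Sunday is 2 weeks later: 2 + 14 = 16.

Nov 16, 2053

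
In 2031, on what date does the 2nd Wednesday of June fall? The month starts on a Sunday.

2031-06-11

June 2031 begins on a Sunday, so the first Wednesday is June 4 (3 days later).
The 2nd Wednesday is 1 weeks later: 4 + 7 = 11.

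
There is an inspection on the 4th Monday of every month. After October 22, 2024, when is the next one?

October 28, 2024

October 2024 starts on a Tuesday; its first Monday is the 7th, so the 4th Monday is the 28th — October 28, 2024.
October 28, 2024 is after October 22, 2024, so that is the next one.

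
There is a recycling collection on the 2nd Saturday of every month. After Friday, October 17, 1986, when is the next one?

October 1986 starts on a Wednesday; its first Saturday is the 4th, so the 2nd Saturday is the 11th — October 11, 1986.
That is not after October 17, 1986, so look at November 1986.
November 1986 starts on a Saturday; its first Saturday is the 1st, so the 2nd Saturday is the 8th — November 8, 1986.

November 8, 1986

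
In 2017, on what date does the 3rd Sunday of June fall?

June 2017 begins on a Thursday, so the first Sunday is June 4 (3 days later).
The 3rd Sunday is 2 weeks later: 4 + 14 = 18.

2017-06-18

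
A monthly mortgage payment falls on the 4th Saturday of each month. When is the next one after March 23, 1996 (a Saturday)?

March 1996 starts on a Friday; its first Saturday is the 2nd, so the 4th Saturday is the 23rd — March 23, 1996.
That is not after March 23, 1996, so look at April 1996.
April 1996 starts on a Monday; its first Saturday is the 6th, so the 4th Saturday is the 27th — April 27, 1996.

April 27, 1996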